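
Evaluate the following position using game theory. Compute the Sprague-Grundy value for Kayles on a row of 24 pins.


Kayles: a move removes 1 or 2 adjacent pins from a contiguous row.
Removing pins from a row of k leaves two independent rows (a, b) with a + b = k - 1 (one pin) or a + b = k - 2 (two pins); an end removal gives a = 0.
By Sprague-Grundy, G(k) = mex{ G(a) XOR G(b) } over all these splits. G(0) = 0.
G(1): splits (0,0):0^0=0 -> mex({0}) = 1
G(2): splits (0,1):0^1=1 (0,0):0^0=0 -> mex({0, 1}) = 2
G(3): splits (0,2):0^2=2 (1,1):1^1=0 (0,1):0^1=1 -> mex({0, 1, 2}) = 3
G(4): splits (0,3):0^3=3 (1,2):1^2=3 (0,2):0^2=2 (1,1):1^1=0 -> mex({0, 2, 3}) = 1
G(5): splits (0,4):0^1=1 (1,3):1^3=2 (2,2):2^2=0 (0,3):0^3=3 (1,2):1^2=3 -> mex({0, 1, 2, 3}) = 4
G(6) = mex({0, 1, 2, 4}) = 3
G(7) = mex({0, 1, 3, 4, 5}) = 2
G(8) = mex({0, 2, 3, 5, 6}) = 1
G(9) = mex({0, 1, 2, 3, 6, 7}) = 4
G(10) = mex({0, 1, 3, 4, 5, 7}) = 2
G(11) = mex({0, 1, 2, 3, 4, 5}) = 6
G(12) = mex({0, 1, 2, 3, 5, 6, 7}) = 4
G(13) = mex({0, 2, 3, 4, 6, 7}) = 1
G(14) = mex({0, 1, 4, 5, 6, 7}) = 2
G(15) = mex({0, 1, 2, 3, 4, 5, 6}) = 7
G(16) = mex({0, 2, 3, 5, 6, 7}) = 1
G(17) = mex({0, 1, 2, 3, 5, 6, 7}) = 4
G(18) = mex({0, 1, 2, 4, 5, 6}) = 3
G(19) = mex({0, 1, 3, 4, 5, 7}) = 2
G(20) = mex({0, 2, 3, 4, 5, 6, 7}) = 1
G(21) = mex({0, 1, 2, 3, 5, 6, 7}) = 4
G(22) = mex({0, 1, 2, 3, 4, 5, 7}) = 6
G(23) = mex({0, 1, 2, 3, 4, 5, 6}) = 7
G(24) = mex({0, 1, 2, 3, 5, 6, 7}) = 4
Therefore G(24) = 4.

4


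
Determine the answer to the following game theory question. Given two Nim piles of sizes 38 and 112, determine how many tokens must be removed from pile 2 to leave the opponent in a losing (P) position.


Piles: 38 and 112
Current XOR: 38 XOR 112 = 86 (non-zero, so this is an N-position).
To make the XOR zero, we need to find a move that balances the piles.
For pile 2 (size 112): target = 112 XOR 86 = 38
We reduce pile 2 from 112 to 38.
Tokens removed: 112 - 38 = 74
Verification: 38 XOR 38 = 0

74


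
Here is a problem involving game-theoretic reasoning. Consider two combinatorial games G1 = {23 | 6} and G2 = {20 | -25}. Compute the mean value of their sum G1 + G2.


G1 = {23 | 6}, G2 = {20 | -25}
Each is a switch {a | b} with numbers a > b; its mean value is (a + b)/2, and mean value is additive over game sums: m(G1 + G2) = m(G1) + m(G2).
Mean of G1 = (23 + (6))/2 = 29/2 = 29/2
Mean of G2 = (20 + (-25))/2 = -5/2 = -5/2
Mean of G1 + G2 = 29/2 + -5/2 = 12

12


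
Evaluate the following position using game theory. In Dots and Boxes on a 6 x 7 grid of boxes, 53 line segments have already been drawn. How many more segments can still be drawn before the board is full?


Grid: 6 x 7 boxes, i.e. 7 rows and 8 columns of dots.
Horizontal edges: (rows + 1) * cols = 7 * 7 = 49
Vertical edges: rows * (cols + 1) = 6 * 8 = 48
Total edges: 49 + 48 = 97
Edges drawn: 53
Remaining: 97 - 53 = 44

44


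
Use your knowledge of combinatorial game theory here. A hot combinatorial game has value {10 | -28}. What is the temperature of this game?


The game is {10 | -28}, a switch {a | b} with numbers a > b.
Cooling {a | b} by t gives {a - t | b + t}, which stops being hot when a - t = b + t, i.e. at t = (a - b)/2. So the temperature of a switch is (a - b)/2.
Temperature = (Left option - Right option) / 2
= (10 - (-28)) / 2
= 38 / 2
= 19

19


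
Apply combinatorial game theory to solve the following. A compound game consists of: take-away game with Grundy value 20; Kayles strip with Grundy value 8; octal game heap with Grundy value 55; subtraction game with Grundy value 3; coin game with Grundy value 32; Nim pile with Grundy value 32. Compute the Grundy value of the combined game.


By the Sprague-Grundy theorem, the Grundy value of a sum of games is the XOR of individual Grundy values.
take-away game: Grundy value = 20. Running XOR: 0 XOR 20 = 20
Kayles strip: Grundy value = 8. Running XOR: 20 XOR 8 = 28
octal game heap: Grundy value = 55. Running XOR: 28 XOR 55 = 43
subtraction game: Grundy value = 3. Running XOR: 43 XOR 3 = 40
coin game: Grundy value = 32. Running XOR: 40 XOR 32 = 8
Nim pile: Grundy value = 32. Running XOR: 8 XOR 32 = 40
The combined Grundy value is 40.

40


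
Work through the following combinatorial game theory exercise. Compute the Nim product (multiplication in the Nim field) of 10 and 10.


Nim multiplication is bilinear over XOR: (u XOR v) * w = (u*w) XOR (v*w).
So we split each operand into its bit components and XOR the pairwise Nim products.
10 = 2 + 8 (as XOR of powers of 2).
10 = 2 + 8 (as XOR of powers of 2).
Using the standard Nim-product table on single bits:
  2*2 = 3,   2*4 = 8,   2*8 = 12,
  4*4 = 6,   4*8 = 11,  8*8 = 13,
and  1*x = x (identity), k*l = l*k (commutative).
Pairwise Nim products:
  2 * 2 = 3
  2 * 8 = 12
  8 * 2 = 12
  8 * 8 = 13
XOR them: 3 XOR 12 XOR 12 XOR 13 = 14.
Result: 10 * 10 = 14 (in Nim).

14


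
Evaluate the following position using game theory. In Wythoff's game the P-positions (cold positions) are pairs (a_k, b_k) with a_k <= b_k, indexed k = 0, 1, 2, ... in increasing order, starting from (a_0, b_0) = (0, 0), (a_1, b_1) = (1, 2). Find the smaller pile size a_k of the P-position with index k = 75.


By Wythoff's theorem, a_k = floor(k * phi) and b_k = floor(k * phi^2) = a_k + k, where phi = (1 + sqrt(5))/2 is the golden ratio.
phi = (1 + sqrt(5))/2 = 1.618034
k = 75
k * phi = 75 * 1.618034 = 121.352549
a_75 = floor(k * phi) = 121

121


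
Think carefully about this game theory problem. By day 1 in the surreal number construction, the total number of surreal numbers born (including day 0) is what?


Day 0: {|} = 0 is born. Count = 1.
Day n: the number of surreal numbers born by day n is 2^(n+1) - 1.
By day 0: 2^1 - 1 = 1
By day 1: 2^2 - 1 = 3
By day 1: 3 surreal numbers.

3


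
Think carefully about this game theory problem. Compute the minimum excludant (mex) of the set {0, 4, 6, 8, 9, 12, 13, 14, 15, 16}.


Set = {0, 4, 6, 8, 9, 12, 13, 14, 15, 16}
0 is in the set.
1 is NOT in the set. This is the mex.
mex = 1

1


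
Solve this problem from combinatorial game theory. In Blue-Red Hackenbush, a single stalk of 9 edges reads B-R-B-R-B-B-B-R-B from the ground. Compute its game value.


Edges (from ground): B-R-B-R-B-B-B-R-B
By Berlekamp's sign-expansion rule, a Blue-Red Hackenbush stalk has the value of the surreal number whose sign sequence is the edge sequence with B -> + and R -> -.
Sign sequence: +-+-+++-+
Trace the sign expansion in the surreal number tree, starting from 0:
Edge 1: B (sign +) -> bounds (0, +inf), value = 1
Edge 2: R (sign -) -> bounds (0, 1), value = 1/2
Edge 3: B (sign +) -> bounds (1/2, 1), value = 3/4
Edge 4: R (sign -) -> bounds (1/2, 3/4), value = 5/8
Edge 5: B (sign +) -> bounds (5/8, 3/4), value = 11/16
Edge 6: B (sign +) -> bounds (11/16, 3/4), value = 23/32
Edge 7: B (sign +) -> bounds (23/32, 3/4), value = 47/64
Edge 8: R (sign -) -> bounds (23/32, 47/64), value = 93/128
Edge 9: B (sign +) -> bounds (93/128, 47/64), value = 187/256
Game value = 187/256

187/256


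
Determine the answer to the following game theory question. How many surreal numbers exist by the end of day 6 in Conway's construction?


Day 0: {|} = 0 is born. Count = 1.
Day n: the number of surreal numbers born by day n is 2^(n+1) - 1.
By day 0: 2^1 - 1 = 1
By day 1: 2^2 - 1 = 3
By day 2: 2^3 - 1 = 7
By day 3: 2^4 - 1 = 15
By day 4: 2^5 - 1 = 31
By day 5: 2^6 - 1 = 63
By day 6: 2^7 - 1 = 127
By day 6: 127 surreal numbers.

127


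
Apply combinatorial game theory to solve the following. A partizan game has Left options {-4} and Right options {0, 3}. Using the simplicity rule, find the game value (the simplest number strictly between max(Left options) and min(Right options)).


Left options: {-4}, max = -4
Right options: {0, 3}, min = 0
All options are numbers and max(Left) < min(Right), so by the simplicity theorem the value is the simplest (earliest-born) number strictly between -4 and 0.
Integers -3 through -1 all lie strictly between -4 and 0.
Among integers, the simplest (lowest birthday = smallest |n|; 0 is born on day 0, +-n on day n) is -1.
No non-integer in the interval can be simpler: if x is a non-integer in the interval, then floor(x) or ceil(x) also lies in the interval (the interval contains an integer), and both are proper prefixes of x's sign expansion, i.e. born earlier. So the game value is -1.
Game value = -1

-1


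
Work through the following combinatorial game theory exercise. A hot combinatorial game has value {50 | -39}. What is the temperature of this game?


The game is {50 | -39}, a switch {a | b} with numbers a > b.
Cooling {a | b} by t gives {a - t | b + t}, which stops being hot when a - t = b + t, i.e. at t = (a - b)/2. So the temperature of a switch is (a - b)/2.
Temperature = (Left option - Right option) / 2
= (50 - (-39)) / 2
= 89 / 2
= 89/2

89/2


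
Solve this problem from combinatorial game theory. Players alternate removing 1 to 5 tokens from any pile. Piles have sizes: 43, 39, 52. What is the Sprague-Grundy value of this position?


Subtraction set: {1, 2, 3, 4, 5}
For this subtraction set, G(n) = n mod 6 (period = max + 1 = 6).
Pile 1 (size 43): G(43) = 43 mod 6 = 1
Pile 2 (size 39): G(39) = 39 mod 6 = 3
Pile 3 (size 52): G(52) = 52 mod 6 = 4
Total Grundy value = XOR of all: 1 XOR 3 XOR 4 = 6

6


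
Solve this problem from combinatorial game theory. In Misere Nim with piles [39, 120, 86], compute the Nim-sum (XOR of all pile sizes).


We need the XOR (exclusive or) of all pile sizes.
After XOR-ing pile 1 (size 39): 0 XOR 39 = 39
After XOR-ing pile 2 (size 120): 39 XOR 120 = 95
After XOR-ing pile 3 (size 86): 95 XOR 86 = 9
The Nim-value of this position is 9.

9


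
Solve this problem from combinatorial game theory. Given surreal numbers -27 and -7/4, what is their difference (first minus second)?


x = -27, y = -7/4
Converting to common denominator: 4
x = -108/4, y = -7/4
x - y = -27 - -7/4 = -101/4

-101/4


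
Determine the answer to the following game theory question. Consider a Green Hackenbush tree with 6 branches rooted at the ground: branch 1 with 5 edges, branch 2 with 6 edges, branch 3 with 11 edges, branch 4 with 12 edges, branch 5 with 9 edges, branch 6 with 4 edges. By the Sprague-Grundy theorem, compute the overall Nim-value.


The tree has 6 branches from the ground vertex.
In Green Hackenbush, the Nim-value of a simple path of length k is k.
Branch 1: length 5, Nim-value = 5
Branch 2: length 6, Nim-value = 6
Branch 3: length 11, Nim-value = 11
Branch 4: length 12, Nim-value = 12
Branch 5: length 9, Nim-value = 9
Branch 6: length 4, Nim-value = 4
Total Nim-value = XOR of all branch values:
0 XOR 5 = 5
5 XOR 6 = 3
3 XOR 11 = 8
8 XOR 12 = 4
4 XOR 9 = 13
13 XOR 4 = 9
Nim-value of the tree = 9

9


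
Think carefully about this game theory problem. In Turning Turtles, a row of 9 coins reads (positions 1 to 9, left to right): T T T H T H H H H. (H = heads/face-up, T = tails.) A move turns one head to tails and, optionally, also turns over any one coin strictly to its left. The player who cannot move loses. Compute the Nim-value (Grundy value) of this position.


Coins: T T T H T H H H H
Key fact: a single head at position k behaves exactly like a Nim heap of size k (turning it to T and optionally flipping a coin at j < k corresponds to moving the heap from k to j, or to 0), and heads combine as a disjunctive sum (two heads at the same place would cancel, matching j XOR j = 0). So the Nim-value is the XOR of the 1-indexed positions of the heads.
Face-up positions (1-indexed): [4, 6, 7, 8, 9]
XOR 0 with 4: 0 XOR 4 = 4
XOR 4 with 6: 4 XOR 6 = 2
XOR 2 with 7: 2 XOR 7 = 5
XOR 5 with 8: 5 XOR 8 = 13
XOR 13 with 9: 13 XOR 9 = 4
Nim-value = 4

4


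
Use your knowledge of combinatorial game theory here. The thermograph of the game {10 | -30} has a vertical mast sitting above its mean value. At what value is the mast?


Game = {10 | -30}, a switch {a | b} with numbers a > b.
Its thermograph has left wall a - t and right wall b + t, which meet at t = (a - b)/2, where both equal (a + b)/2. So the mast (mean value) is at (a + b)/2.
Mean = (10 + (-30))/2 = -20/2 = -10

-10


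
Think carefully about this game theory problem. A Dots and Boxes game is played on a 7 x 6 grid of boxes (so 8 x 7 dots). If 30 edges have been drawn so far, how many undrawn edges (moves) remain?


Grid: 7 x 6 boxes, i.e. 8 rows and 7 columns of dots.
Horizontal edges: (rows + 1) * cols = 8 * 6 = 48
Vertical edges: rows * (cols + 1) = 7 * 7 = 49
Total edges: 48 + 49 = 97
Edges drawn: 30
Remaining: 97 - 30 = 67

67


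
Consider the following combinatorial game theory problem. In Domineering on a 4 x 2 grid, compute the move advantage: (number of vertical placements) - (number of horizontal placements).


Board is 4 x 2 (rows x cols).
Left (vertical) placements: (rows-1) * cols = 3 * 2 = 6
Right (horizontal) placements: rows * (cols-1) = 4 * 1 = 4
Advantage = Left - Right = 6 - 4 = 2

2


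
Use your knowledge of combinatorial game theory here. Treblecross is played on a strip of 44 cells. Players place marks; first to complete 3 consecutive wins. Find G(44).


Treblecross: place X on empty cells; 3-in-a-row wins.
Playing within two cells of an existing X lets the opponent win at once, so sensible play treats the cells i-2..i+2 around each X as dead. The player left with no safe cell loses, so this is a normal-play take-away game on strips of safe cells.
Placing X at cell i (0-indexed) of a strip of k safe cells leaves independent strips of sizes max(0, i-2) and max(0, k-i-3). Hence G(k) = mex{ G(max(0,i-2)) XOR G(max(0,k-i-3)) : 0 <= i < k }, with G(0) = 0.
G(1): splits (0,0):0^0=0 -> mex({0}) = 1
G(2): splits (0,0):0^0=0 -> mex({0}) = 1
G(3): splits (0,0):0^0=0 -> mex({0}) = 1
G(4): splits (0,1):0^1=1 (0,0):0^0=0 -> mex({0, 1}) = 2
G(5): splits (0,2):0^1=1 (0,1):0^1=1 (0,0):0^0=0 -> mex({0, 1}) = 2
G(6) = mex({1}) = 0
G(7) = mex({0, 1, 2}) = 3
G(8) = mex({0, 1, 2}) = 3
G(9) = mex({0, 2}) = 1
G(10) = mex({0, 2, 3}) = 1
G(11) = mex({0, 3}) = 1
G(12) = mex({1, 3}) = 0
G(13) = mex({0, 1, 2, 3}) = 4
G(14) = mex({0, 1, 2}) = 3
G(15) = mex({0, 1, 2}) = 3
G(16) = mex({0, 1, 2, 4}) = 3
G(17) = mex({0, 1, 3, 4}) = 2
G(18) = mex({0, 1, 3, 4}) = 2
G(19) = mex({0, 1, 3, 5}) = 2
G(20) = mex({0, 1, 2, 3, 5}) = 4
G(21) = mex({0, 1, 2, 3, 5}) = 4
G(22) = mex({1, 2, 6}) = 0
G(23) = mex({0, 1, 2, 3, 4, 6}) = 5
G(24) = mex({0, 1, 2, 3, 4}) = 5
G(25) = mex({0, 1, 3, 4, 7}) = 2
G(26) = mex({0, 1, 3, 4, 5, 7}) = 2
G(27) = mex({0, 1, 3, 5}) = 2
G(28) = mex({0, 1, 2, 5}) = 3
G(29) = mex({0, 1, 2, 4, 5, 6}) = 3
G(30) = mex({1, 2, 4, 6}) = 0
G(31) = mex({0, 1, 2, 3, 4, 6}) = 5
G(32) = mex({1, 2, 3, 4, 7}) = 0
G(33) = mex({0, 3, 7}) = 1
G(34) = mex({0, 2, 3, 5, 7}) = 1
G(35) = mex({0, 2, 3, 5, 6}) = 1
G(36) = mex({0, 1, 2, 5, 6}) = 3
G(37) = mex({0, 1, 2, 4, 5, 6}) = 3
G(38) = mex({0, 1, 2, 4}) = 3
G(39) = mex({0, 1, 2, 3, 4, 7}) = 5
G(40) = mex({0, 1, 2, 3, 4, 5, 7}) = 6
G(41) = mex({0, 1, 2, 3, 5, 7}) = 4
G(42) = mex({0, 1, 2, 3, 5, 6, 7}) = 4
G(43) = mex({0, 2, 3, 5, 6}) = 1
G(44) = mex({1, 2, 3, 4, 5, 6}) = 0
Therefore G(44) = 0.

0


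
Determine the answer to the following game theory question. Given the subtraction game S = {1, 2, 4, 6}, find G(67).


The subtraction set is S = {1, 2, 4, 6}.
G(k) = mex{ G(k - s) : s in S, s <= k }. We compute iteratively: G(0) = 0.
G(1) = mex({0}) = 1
G(2) = mex({0, 1}) = 2
G(3) = mex({1, 2}) = 0
G(4) = mex({0, 2}) = 1
G(5) = mex({0, 1}) = 2
G(6) = mex({0, 1, 2}) = 3
G(7) = mex({0, 1, 2, 3}) = 4
G(8) = mex({1, 2, 3, 4}) = 0
G(9) = mex({0, 2, 4}) = 1
G(10) = mex({0, 1, 3}) = 2
G(11) = mex({1, 2, 4}) = 0
G(12) = mex({0, 2, 3}) = 1
G(13) = mex({0, 1, 4}) = 2
Observe that G(8)..G(13) = 0, 1, 2, 0, 1, 2 repeats G(0)..G(5) = 0, 1, 2, 0, 1, 2.
For k >= max(S) = 6, G(k) is determined by the previous 6 values G(k-6)..G(k-1); a window of 6 consecutive values has recurred shifted by 8, so by induction G(k + 8) = G(k) for all k >= 0: the sequence is periodic from the start with period 8.
One period: G(0..7) = 0, 1, 2, 0, 1, 2, 3, 4.
67 mod 8 = 3, so G(67) = G(3) = 0.

0


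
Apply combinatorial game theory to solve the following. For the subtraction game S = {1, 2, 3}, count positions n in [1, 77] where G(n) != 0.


Subtraction set S = {1, 2, 3}, so G(n) = n mod 4.
G(n) = 0 when n is a multiple of 4.
Multiples of 4 in [1, 77]: 19
N-positions (nonzero Grundy) = 77 - 19 = 58

58


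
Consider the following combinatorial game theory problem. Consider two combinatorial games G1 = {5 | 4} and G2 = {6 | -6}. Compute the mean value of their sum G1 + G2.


G1 = {5 | 4}, G2 = {6 | -6}
Each is a switch {a | b} with numbers a > b; its mean value is (a + b)/2, and mean value is additive over game sums: m(G1 + G2) = m(G1) + m(G2).
Mean of G1 = (5 + (4))/2 = 9/2 = 9/2
Mean of G2 = (6 + (-6))/2 = 0/2 = 0
Mean of G1 + G2 = 9/2 + 0 = 9/2

9/2


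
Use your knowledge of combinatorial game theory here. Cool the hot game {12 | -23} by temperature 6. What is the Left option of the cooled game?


Original game: {12 | -23} (a switch {a | b} with a > b).
Cooling by t (for t below the temperature (a - b)/2 = 35/2) taxes each move by t: {a | b} cooled by t is {a - t | b + t}.
Cooling amount: t = 6
Cooled Left option: 12 - 6 = 6
Cooled Right option: -23 + 6 = -17
Cooled game: {6 | -17}
Left option = 6

6


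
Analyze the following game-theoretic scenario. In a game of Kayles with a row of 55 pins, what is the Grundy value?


Kayles: a move removes 1 or 2 adjacent pins from a contiguous row.
Removing pins from a row of k leaves two independent rows (a, b) with a + b = k - 1 (one pin) or a + b = k - 2 (two pins); an end removal gives a = 0.
By Sprague-Grundy, G(k) = mex{ G(a) XOR G(b) } over all these splits. G(0) = 0.
G(1): splits (0,0):0^0=0 -> mex({0}) = 1
G(2): splits (0,1):0^1=1 (0,0):0^0=0 -> mex({0, 1}) = 2
G(3): splits (0,2):0^2=2 (1,1):1^1=0 (0,1):0^1=1 -> mex({0, 1, 2}) = 3
G(4): splits (0,3):0^3=3 (1,2):1^2=3 (0,2):0^2=2 (1,1):1^1=0 -> mex({0, 2, 3}) = 1
G(5): splits (0,4):0^1=1 (1,3):1^3=2 (2,2):2^2=0 (0,3):0^3=3 (1,2):1^2=3 -> mex({0, 1, 2, 3}) = 4
G(6) = mex({0, 1, 2, 4}) = 3
G(7) = mex({0, 1, 3, 4, 5}) = 2
G(8) = mex({0, 2, 3, 5, 6}) = 1
G(9) = mex({0, 1, 2, 3, 6, 7}) = 4
G(10) = mex({0, 1, 3, 4, 5, 7}) = 2
G(11) = mex({0, 1, 2, 3, 4, 5}) = 6
G(12) = mex({0, 1, 2, 3, 5, 6, 7}) = 4
G(13) = mex({0, 2, 3, 4, 6, 7}) = 1
G(14) = mex({0, 1, 4, 5, 6, 7}) = 2
G(15) = mex({0, 1, 2, 3, 4, 5, 6}) = 7
G(16) = mex({0, 2, 3, 5, 6, 7}) = 1
G(17) = mex({0, 1, 2, 3, 5, 6, 7}) = 4
G(18) = mex({0, 1, 2, 4, 5, 6}) = 3
G(19) = mex({0, 1, 3, 4, 5, 7}) = 2
G(20) = mex({0, 2, 3, 4, 5, 6, 7}) = 1
G(21) = mex({0, 1, 2, 3, 5, 6, 7}) = 4
G(22) = mex({0, 1, 2, 3, 4, 5, 7}) = 6
G(23) = mex({0, 1, 2, 3, 4, 5, 6}) = 7
G(24) = mex({0, 1, 2, 3, 5, 6, 7}) = 4
G(25) = mex({0, 2, 3, 4, 6, 7}) = 1
G(26) = mex({0, 1, 3, 4, 5, 6, 7}) = 2
G(27) = mex({0, 1, 2, 3, 4, 5, 6, 7}) = 8
G(28) = mex({0, 1, 2, 3, 4, 6, 7, 8}) = 5
G(29) = mex({0, 1, 2, 3, 5, 6, 7, 8, 9}) = 4
G(30) = mex({0, 1, 2, 3, 4, 5, 6, 9, 10}) = 7
G(31) = mex({0, 1, 3, 4, 5, 7, 10, 11}) = 2
G(32) = mex({0, 2, 3, 4, 5, 6, 7, 9, 11}) = 1
G(33) = mex({0, 1, 2, 3, 4, 5, 6, 7, 9, 12}) = 8
G(34) = mex({0, 1, 2, 3, 4, 5, 7, 8, 11, 12}) = 6
G(35) = mex({0, 1, 2, 3, 4, 5, 6, 8, 9, 10, 11}) = 7
G(36) = mex({0, 1, 2, 3, 5, 6, 7, 9, 10}) = 4
G(37) = mex({0, 2, 3, 4, 6, 7, 9, 10, 11, 12}) = 1
G(38) = mex({0, 1, 3, 4, 5, 6, 7, 9, 10, 11, 12}) = 2
G(39) = mex({0, 1, 2, 4, 5, 6, 7, 9, 10, 12, 14}) = 3
G(40) = mex({0, 2, 3, 4, 6, 7, 11, 12, 14}) = 1
G(41) = mex({0, 1, 2, 3, 5, 6, 7, 9, 10, 11, 12}) = 4
G(42) = mex({0, 1, 2, 3, 4, 5, 6, 9, 10}) = 7
G(43) = mex({0, 1, 3, 4, 5, 7, 9, 10, 12, 15}) = 2
G(44) = mex({0, 2, 3, 4, 5, 6, 7, 9, 10, 12, 15}) = 1
G(45) = mex({0, 1, 2, 3, 4, 5, 6, 7, 9, 10, 12, 14}) = 8
G(46) = mex({0, 1, 3, 4, 5, 7, 8, 11, 12, 14}) = 2
G(47) = mex({0, 1, 2, 3, 4, 5, 6, 8, 9, 10, 11, 12}) = 7
G(48) = mex({0, 1, 2, 3, 5, 6, 7, 9, 10}) = 4
G(49) = mex({0, 2, 3, 4, 6, 7, 9, 10, 11, 12, 15}) = 1
G(50) = mex({0, 1, 4, 5, 6, 7, 9, 11, 12, 14, 15}) = 2
G(51) = mex({0, 1, 2, 3, 4, 5, 6, 7, 9, 12, 14, 15}) = 8
G(52) = mex({0, 2, 3, 4, 5, 6, 7, 8, 11, 12, 15}) = 1
G(53) = mex({0, 1, 2, 3, 5, 6, 7, 8, 9, 10, 11, 12}) = 4
G(54) = mex({0, 1, 2, 3, 4, 5, 6, 9, 10}) = 7
G(55) = mex({0, 1, 3, 4, 5, 7, 9, 10, 11, 12}) = 2
Therefore G(55) = 2.

2


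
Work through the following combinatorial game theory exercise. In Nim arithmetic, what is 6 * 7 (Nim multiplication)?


Nim multiplication is bilinear over XOR: (u XOR v) * w = (u*w) XOR (v*w).
So we split each operand into its bit components and XOR the pairwise Nim products.
6 = 2 + 4 (as XOR of powers of 2).
7 = 1 + 2 + 4 (as XOR of powers of 2).
Using the standard Nim-product table on single bits:
  2*2 = 3,   2*4 = 8,   2*8 = 12,
  4*4 = 6,   4*8 = 11,  8*8 = 13,
and  1*x = x (identity), k*l = l*k (commutative).
Pairwise Nim products:
  2 * 1 = 2
  2 * 2 = 3
  2 * 4 = 8
  4 * 1 = 4
  4 * 2 = 8
  4 * 4 = 6
XOR them: 2 XOR 3 XOR 8 XOR 4 XOR 8 XOR 6 = 3.
Result: 6 * 7 = 3 (in Nim).

3


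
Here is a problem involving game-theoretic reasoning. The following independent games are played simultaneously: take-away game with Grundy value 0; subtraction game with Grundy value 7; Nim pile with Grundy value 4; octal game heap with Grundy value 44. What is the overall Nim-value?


By the Sprague-Grundy theorem, the Grundy value of a sum of games is the XOR of individual Grundy values.
take-away game: Grundy value = 0. Running XOR: 0 XOR 0 = 0
subtraction game: Grundy value = 7. Running XOR: 0 XOR 7 = 7
Nim pile: Grundy value = 4. Running XOR: 7 XOR 4 = 3
octal game heap: Grundy value = 44. Running XOR: 3 XOR 44 = 47
The combined Grundy value is 47.

47


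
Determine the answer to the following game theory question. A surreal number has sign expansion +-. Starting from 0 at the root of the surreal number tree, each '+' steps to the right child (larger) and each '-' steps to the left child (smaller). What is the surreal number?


Sign expansion: +-
Rule: track bounds (lo, hi), initially (-inf, +inf). On '+', the current value becomes lo and we move to the simplest number in (value, hi): value + 1 if hi = +inf, otherwise the midpoint (value + hi)/2. On '-', the current value becomes hi and we move to value - 1 if lo = -inf, otherwise the midpoint (lo + value)/2.
Start at 0.
Step 1: sign = +, move right. Bounds: (0, +inf). Value = 1
Step 2: sign = -, move left. Bounds: (0, 1). Value = 1/2
The surreal number with sign expansion +- is 1/2.

1/2


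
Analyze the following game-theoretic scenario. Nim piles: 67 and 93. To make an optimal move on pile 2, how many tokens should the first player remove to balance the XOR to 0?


Piles: 67 and 93
Current XOR: 67 XOR 93 = 30 (non-zero, so this is an N-position).
To make the XOR zero, we need to find a move that balances the piles.
For pile 2 (size 93): target = 93 XOR 30 = 67
We reduce pile 2 from 93 to 67.
Tokens removed: 93 - 67 = 26
Verification: 67 XOR 67 = 0

26


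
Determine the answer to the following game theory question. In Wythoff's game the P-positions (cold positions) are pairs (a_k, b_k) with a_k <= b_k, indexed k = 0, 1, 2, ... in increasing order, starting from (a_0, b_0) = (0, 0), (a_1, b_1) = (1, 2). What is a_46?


By Wythoff's theorem, a_k = floor(k * phi) and b_k = floor(k * phi^2) = a_k + k, where phi = (1 + sqrt(5))/2 is the golden ratio.
phi = (1 + sqrt(5))/2 = 1.618034
k = 46
k * phi = 46 * 1.618034 = 74.429563
a_46 = floor(k * phi) = 74

74


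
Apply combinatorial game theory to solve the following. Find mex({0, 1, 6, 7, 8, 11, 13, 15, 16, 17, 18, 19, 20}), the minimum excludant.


Set = {0, 1, 6, 7, 8, 11, 13, 15, 16, 17, 18, 19, 20}
0 is in the set.
1 is in the set.
2 is NOT in the set. This is the mex.
mex = 2

2


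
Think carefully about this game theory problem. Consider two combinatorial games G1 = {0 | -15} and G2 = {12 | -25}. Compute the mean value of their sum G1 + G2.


G1 = {0 | -15}, G2 = {12 | -25}
Each is a switch {a | b} with numbers a > b; its mean value is (a + b)/2, and mean value is additive over game sums: m(G1 + G2) = m(G1) + m(G2).
Mean of G1 = (0 + (-15))/2 = -15/2 = -15/2
Mean of G2 = (12 + (-25))/2 = -13/2 = -13/2
Mean of G1 + G2 = -15/2 + -13/2 = -14

-14


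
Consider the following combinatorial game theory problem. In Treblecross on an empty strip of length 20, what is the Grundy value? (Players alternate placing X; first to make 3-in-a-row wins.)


Treblecross: place X on empty cells; 3-in-a-row wins.
Playing within two cells of an existing X lets the opponent win at once, so sensible play treats the cells i-2..i+2 around each X as dead. The player left with no safe cell loses, so this is a normal-play take-away game on strips of safe cells.
Placing X at cell i (0-indexed) of a strip of k safe cells leaves independent strips of sizes max(0, i-2) and max(0, k-i-3). Hence G(k) = mex{ G(max(0,i-2)) XOR G(max(0,k-i-3)) : 0 <= i < k }, with G(0) = 0.
G(1): splits (0,0):0^0=0 -> mex({0}) = 1
G(2): splits (0,0):0^0=0 -> mex({0}) = 1
G(3): splits (0,0):0^0=0 -> mex({0}) = 1
G(4): splits (0,1):0^1=1 (0,0):0^0=0 -> mex({0, 1}) = 2
G(5): splits (0,2):0^1=1 (0,1):0^1=1 (0,0):0^0=0 -> mex({0, 1}) = 2
G(6) = mex({1}) = 0
G(7) = mex({0, 1, 2}) = 3
G(8) = mex({0, 1, 2}) = 3
G(9) = mex({0, 2}) = 1
G(10) = mex({0, 2, 3}) = 1
G(11) = mex({0, 3}) = 1
G(12) = mex({1, 3}) = 0
G(13) = mex({0, 1, 2, 3}) = 4
G(14) = mex({0, 1, 2}) = 3
G(15) = mex({0, 1, 2}) = 3
G(16) = mex({0, 1, 2, 4}) = 3
G(17) = mex({0, 1, 3, 4}) = 2
G(18) = mex({0, 1, 3, 4}) = 2
G(19) = mex({0, 1, 3, 5}) = 2
G(20) = mex({0, 1, 2, 3, 5}) = 4
Therefore G(20) = 4.

4


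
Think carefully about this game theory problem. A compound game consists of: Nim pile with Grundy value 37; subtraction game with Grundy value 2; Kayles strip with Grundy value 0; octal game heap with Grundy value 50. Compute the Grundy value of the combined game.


By the Sprague-Grundy theorem, the Grundy value of a sum of games is the XOR of individual Grundy values.
Nim pile: Grundy value = 37. Running XOR: 0 XOR 37 = 37
subtraction game: Grundy value = 2. Running XOR: 37 XOR 2 = 39
Kayles strip: Grundy value = 0. Running XOR: 39 XOR 0 = 39
octal game heap: Grundy value = 50. Running XOR: 39 XOR 50 = 21
The combined Grundy value is 21.

21


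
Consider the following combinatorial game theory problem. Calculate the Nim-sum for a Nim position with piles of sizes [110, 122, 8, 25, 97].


We need the XOR (exclusive or) of all pile sizes.
After XOR-ing pile 1 (size 110): 0 XOR 110 = 110
After XOR-ing pile 2 (size 122): 110 XOR 122 = 20
After XOR-ing pile 3 (size 8): 20 XOR 8 = 28
After XOR-ing pile 4 (size 25): 28 XOR 25 = 5
After XOR-ing pile 5 (size 97): 5 XOR 97 = 100
The Nim-value of this position is 100.

100


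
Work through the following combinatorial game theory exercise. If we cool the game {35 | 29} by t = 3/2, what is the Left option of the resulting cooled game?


Original game: {35 | 29} (a switch {a | b} with a > b).
Cooling by t (for t below the temperature (a - b)/2 = 3) taxes each move by t: {a | b} cooled by t is {a - t | b + t}.
Cooling amount: t = 3/2
Cooled Left option: 35 - 3/2 = 67/2
Cooled Right option: 29 + 3/2 = 61/2
Cooled game: {67/2 | 61/2}
Left option = 67/2

67/2


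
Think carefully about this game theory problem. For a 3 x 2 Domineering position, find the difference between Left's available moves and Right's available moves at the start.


Board is 3 x 2 (rows x cols).
Left (vertical) placements: (rows-1) * cols = 2 * 2 = 4
Right (horizontal) placements: rows * (cols-1) = 3 * 1 = 3
Advantage = Left - Right = 4 - 3 = 1

1


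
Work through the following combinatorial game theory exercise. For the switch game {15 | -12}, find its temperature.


The game is {15 | -12}, a switch {a | b} with numbers a > b.
Cooling {a | b} by t gives {a - t | b + t}, which stops being hot when a - t = b + t, i.e. at t = (a - b)/2. So the temperature of a switch is (a - b)/2.
Temperature = (Left option - Right option) / 2
= (15 - (-12)) / 2
= 27 / 2
= 27/2

27/2


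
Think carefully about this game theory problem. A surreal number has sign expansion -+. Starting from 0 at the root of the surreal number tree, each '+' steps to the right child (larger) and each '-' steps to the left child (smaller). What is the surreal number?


Sign expansion: -+
Rule: track bounds (lo, hi), initially (-inf, +inf). On '+', the current value becomes lo and we move to the simplest number in (value, hi): value + 1 if hi = +inf, otherwise the midpoint (value + hi)/2. On '-', the current value becomes hi and we move to value - 1 if lo = -inf, otherwise the midpoint (lo + value)/2.
Start at 0.
Step 1: sign = -, move left. Bounds: (-inf, 0). Value = -1
Step 2: sign = +, move right. Bounds: (-1, 0). Value = -1/2
The surreal number with sign expansion -+ is -1/2.

-1/2


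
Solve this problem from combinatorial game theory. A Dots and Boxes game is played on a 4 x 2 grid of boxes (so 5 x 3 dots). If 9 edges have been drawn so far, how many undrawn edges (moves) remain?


Grid: 4 x 2 boxes, i.e. 5 rows and 3 columns of dots.
Horizontal edges: (rows + 1) * cols = 5 * 2 = 10
Vertical edges: rows * (cols + 1) = 4 * 3 = 12
Total edges: 10 + 12 = 22
Edges drawn: 9
Remaining: 22 - 9 = 13

13


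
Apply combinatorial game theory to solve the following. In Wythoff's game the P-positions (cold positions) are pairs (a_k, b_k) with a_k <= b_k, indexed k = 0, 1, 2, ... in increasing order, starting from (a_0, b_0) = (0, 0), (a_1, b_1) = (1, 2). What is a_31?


By Wythoff's theorem, a_k = floor(k * phi) and b_k = floor(k * phi^2) = a_k + k, where phi = (1 + sqrt(5))/2 is the golden ratio.
phi = (1 + sqrt(5))/2 = 1.618034
k = 31
k * phi = 31 * 1.618034 = 50.159054
a_31 = floor(k * phi) = 50

50


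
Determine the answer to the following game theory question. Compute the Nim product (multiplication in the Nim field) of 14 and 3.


Nim multiplication is bilinear over XOR: (u XOR v) * w = (u*w) XOR (v*w).
So we split each operand into its bit components and XOR the pairwise Nim products.
14 = 2 + 4 + 8 (as XOR of powers of 2).
3 = 1 + 2 (as XOR of powers of 2).
Using the standard Nim-product table on single bits:
  2*2 = 3,   2*4 = 8,   2*8 = 12,
  4*4 = 6,   4*8 = 11,  8*8 = 13,
and  1*x = x (identity), k*l = l*k (commutative).
Pairwise Nim products:
  2 * 1 = 2
  2 * 2 = 3
  4 * 1 = 4
  4 * 2 = 8
  8 * 1 = 8
  8 * 2 = 12
XOR them: 2 XOR 3 XOR 4 XOR 8 XOR 8 XOR 12 = 9.
Result: 14 * 3 = 9 (in Nim).

9


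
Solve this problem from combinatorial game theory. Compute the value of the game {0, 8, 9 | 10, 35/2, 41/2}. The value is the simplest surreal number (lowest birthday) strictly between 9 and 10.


Left options: {0, 8, 9}, max = 9
Right options: {10, 35/2, 41/2}, min = 10
All options are numbers and max(Left) < min(Right), so by the simplicity theorem the value is the simplest (earliest-born) number strictly between 9 and 10.
No integer lies strictly between 9 and 10, so the value is the dyadic rational m/2^k in the interval with the smallest k (then m odd); search k = 1, 2, ...:
Denominator 2: 19/2 lies strictly between 9 and 10 -- found.
The simplest number in the interval is 19/2.
Game value = 19/2

19/2


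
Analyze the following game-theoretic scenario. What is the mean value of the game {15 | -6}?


Game = {15 | -6}, a switch {a | b} with numbers a > b.
Its thermograph has left wall a - t and right wall b + t, which meet at t = (a - b)/2, where both equal (a + b)/2. So the mast (mean value) is at (a + b)/2.
Mean = (15 + (-6))/2 = 9/2 = 9/2

9/2


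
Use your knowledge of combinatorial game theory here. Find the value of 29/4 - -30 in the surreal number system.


x = 29/4, y = -30
Converting to common denominator: 4
x = 29/4, y = -120/4
x - y = 29/4 - -30 = 149/4

149/4


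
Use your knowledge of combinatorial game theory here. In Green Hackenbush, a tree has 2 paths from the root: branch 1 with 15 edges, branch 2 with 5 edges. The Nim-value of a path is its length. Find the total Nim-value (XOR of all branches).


The tree has 2 branches from the ground vertex.
In Green Hackenbush, the Nim-value of a simple path of length k is k.
Branch 1: length 15, Nim-value = 15
Branch 2: length 5, Nim-value = 5
Total Nim-value = XOR of all branch values:
0 XOR 15 = 15
15 XOR 5 = 10
Nim-value of the tree = 10

10


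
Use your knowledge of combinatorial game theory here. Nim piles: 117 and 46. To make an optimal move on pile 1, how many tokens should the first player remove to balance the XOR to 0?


Piles: 117 and 46
Current XOR: 117 XOR 46 = 91 (non-zero, so this is an N-position).
To make the XOR zero, we need to find a move that balances the piles.
For pile 1 (size 117): target = 117 XOR 91 = 46
We reduce pile 1 from 117 to 46.
Tokens removed: 117 - 46 = 71
Verification: 46 XOR 46 = 0

71


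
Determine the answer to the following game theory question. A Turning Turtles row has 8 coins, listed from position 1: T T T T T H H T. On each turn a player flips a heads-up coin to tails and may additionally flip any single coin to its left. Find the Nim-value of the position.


Coins: T T T T T H H T
Key fact: a single head at position k behaves exactly like a Nim heap of size k (turning it to T and optionally flipping a coin at j < k corresponds to moving the heap from k to j, or to 0), and heads combine as a disjunctive sum (two heads at the same place would cancel, matching j XOR j = 0). So the Nim-value is the XOR of the 1-indexed positions of the heads.
Face-up positions (1-indexed): [6, 7]
XOR 0 with 6: 0 XOR 6 = 6
XOR 6 with 7: 6 XOR 7 = 1
Nim-value = 1

1


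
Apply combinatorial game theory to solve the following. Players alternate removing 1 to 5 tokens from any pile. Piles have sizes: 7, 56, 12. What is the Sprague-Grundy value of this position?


Subtraction set: {1, 2, 3, 4, 5}
For this subtraction set, G(n) = n mod 6 (period = max + 1 = 6).
Pile 1 (size 7): G(7) = 7 mod 6 = 1
Pile 2 (size 56): G(56) = 56 mod 6 = 2
Pile 3 (size 12): G(12) = 12 mod 6 = 0
Total Grundy value = XOR of all: 1 XOR 2 XOR 0 = 3

3


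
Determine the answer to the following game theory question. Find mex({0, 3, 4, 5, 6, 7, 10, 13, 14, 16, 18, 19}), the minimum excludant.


Set = {0, 3, 4, 5, 6, 7, 10, 13, 14, 16, 18, 19}
0 is in the set.
1 is NOT in the set. This is the mex.
mex = 1

1


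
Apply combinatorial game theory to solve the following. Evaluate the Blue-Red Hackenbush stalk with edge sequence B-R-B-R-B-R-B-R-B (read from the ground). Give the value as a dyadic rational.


Edges (from ground): B-R-B-R-B-R-B-R-B
By Berlekamp's sign-expansion rule, a Blue-Red Hackenbush stalk has the value of the surreal number whose sign sequence is the edge sequence with B -> + and R -> -.
Sign sequence: +-+-+-+-+
Trace the sign expansion in the surreal number tree, starting from 0:
Edge 1: B (sign +) -> bounds (0, +inf), value = 1
Edge 2: R (sign -) -> bounds (0, 1), value = 1/2
Edge 3: B (sign +) -> bounds (1/2, 1), value = 3/4
Edge 4: R (sign -) -> bounds (1/2, 3/4), value = 5/8
Edge 5: B (sign +) -> bounds (5/8, 3/4), value = 11/16
Edge 6: R (sign -) -> bounds (5/8, 11/16), value = 21/32
Edge 7: B (sign +) -> bounds (21/32, 11/16), value = 43/64
Edge 8: R (sign -) -> bounds (21/32, 43/64), value = 85/128
Edge 9: B (sign +) -> bounds (85/128, 43/64), value = 171/256
Game value = 171/256

171/256


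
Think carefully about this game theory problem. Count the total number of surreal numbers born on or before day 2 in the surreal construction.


Day 0: {|} = 0 is born. Count = 1.
Day n: the number of surreal numbers born by day n is 2^(n+1) - 1.
By day 0: 2^1 - 1 = 1
By day 1: 2^2 - 1 = 3
By day 2: 2^3 - 1 = 7
By day 2: 7 surreal numbers.

7


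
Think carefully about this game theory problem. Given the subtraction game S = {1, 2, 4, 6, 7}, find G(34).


The subtraction set is S = {1, 2, 4, 6, 7}.
G(k) = mex{ G(k - s) : s in S, s <= k }. We compute iteratively: G(0) = 0.
G(1) = mex({0}) = 1
G(2) = mex({0, 1}) = 2
G(3) = mex({1, 2}) = 0
G(4) = mex({0, 2}) = 1
G(5) = mex({0, 1}) = 2
G(6) = mex({0, 1, 2}) = 3
G(7) = mex({0, 1, 2, 3}) = 4
G(8) = mex({1, 2, 3, 4}) = 0
G(9) = mex({0, 2, 4}) = 1
G(10) = mex({0, 1, 3}) = 2
G(11) = mex({1, 2, 4}) = 0
G(12) = mex({0, 2, 3}) = 1
G(13) = mex({0, 1, 3, 4}) = 2
G(14) = mex({0, 1, 2, 4}) = 3
Observe that G(8)..G(14) = 0, 1, 2, 0, 1, 2, 3 repeats G(0)..G(6) = 0, 1, 2, 0, 1, 2, 3.
For k >= max(S) = 7, G(k) is determined by the previous 7 values G(k-7)..G(k-1); a window of 7 consecutive values has recurred shifted by 8, so by induction G(k + 8) = G(k) for all k >= 0: the sequence is periodic from the start with period 8.
One period: G(0..7) = 0, 1, 2, 0, 1, 2, 3, 4.
34 mod 8 = 2, so G(34) = G(2) = 2.

2


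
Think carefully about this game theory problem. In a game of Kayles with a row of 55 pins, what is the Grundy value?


Kayles: a move removes 1 or 2 adjacent pins from a contiguous row.
Removing pins from a row of k leaves two independent rows (a, b) with a + b = k - 1 (one pin) or a + b = k - 2 (two pins); an end removal gives a = 0.
By Sprague-Grundy, G(k) = mex{ G(a) XOR G(b) } over all these splits. G(0) = 0.
G(1): splits (0,0):0^0=0 -> mex({0}) = 1
G(2): splits (0,1):0^1=1 (0,0):0^0=0 -> mex({0, 1}) = 2
G(3): splits (0,2):0^2=2 (1,1):1^1=0 (0,1):0^1=1 -> mex({0, 1, 2}) = 3
G(4): splits (0,3):0^3=3 (1,2):1^2=3 (0,2):0^2=2 (1,1):1^1=0 -> mex({0, 2, 3}) = 1
G(5): splits (0,4):0^1=1 (1,3):1^3=2 (2,2):2^2=0 (0,3):0^3=3 (1,2):1^2=3 -> mex({0, 1, 2, 3}) = 4
G(6) = mex({0, 1, 2, 4}) = 3
G(7) = mex({0, 1, 3, 4, 5}) = 2
G(8) = mex({0, 2, 3, 5, 6}) = 1
G(9) = mex({0, 1, 2, 3, 6, 7}) = 4
G(10) = mex({0, 1, 3, 4, 5, 7}) = 2
G(11) = mex({0, 1, 2, 3, 4, 5}) = 6
G(12) = mex({0, 1, 2, 3, 5, 6, 7}) = 4
G(13) = mex({0, 2, 3, 4, 6, 7}) = 1
G(14) = mex({0, 1, 4, 5, 6, 7}) = 2
G(15) = mex({0, 1, 2, 3, 4, 5, 6}) = 7
G(16) = mex({0, 2, 3, 5, 6, 7}) = 1
G(17) = mex({0, 1, 2, 3, 5, 6, 7}) = 4
G(18) = mex({0, 1, 2, 4, 5, 6}) = 3
G(19) = mex({0, 1, 3, 4, 5, 7}) = 2
G(20) = mex({0, 2, 3, 4, 5, 6, 7}) = 1
G(21) = mex({0, 1, 2, 3, 5, 6, 7}) = 4
G(22) = mex({0, 1, 2, 3, 4, 5, 7}) = 6
G(23) = mex({0, 1, 2, 3, 4, 5, 6}) = 7
G(24) = mex({0, 1, 2, 3, 5, 6, 7}) = 4
G(25) = mex({0, 2, 3, 4, 6, 7}) = 1
G(26) = mex({0, 1, 3, 4, 5, 6, 7}) = 2
G(27) = mex({0, 1, 2, 3, 4, 5, 6, 7}) = 8
G(28) = mex({0, 1, 2, 3, 4, 6, 7, 8}) = 5
G(29) = mex({0, 1, 2, 3, 5, 6, 7, 8, 9}) = 4
G(30) = mex({0, 1, 2, 3, 4, 5, 6, 9, 10}) = 7
G(31) = mex({0, 1, 3, 4, 5, 7, 10, 11}) = 2
G(32) = mex({0, 2, 3, 4, 5, 6, 7, 9, 11}) = 1
G(33) = mex({0, 1, 2, 3, 4, 5, 6, 7, 9, 12}) = 8
G(34) = mex({0, 1, 2, 3, 4, 5, 7, 8, 11, 12}) = 6
G(35) = mex({0, 1, 2, 3, 4, 5, 6, 8, 9, 10, 11}) = 7
G(36) = mex({0, 1, 2, 3, 5, 6, 7, 9, 10}) = 4
G(37) = mex({0, 2, 3, 4, 6, 7, 9, 10, 11, 12}) = 1
G(38) = mex({0, 1, 3, 4, 5, 6, 7, 9, 10, 11, 12}) = 2
G(39) = mex({0, 1, 2, 4, 5, 6, 7, 9, 10, 12, 14}) = 3
G(40) = mex({0, 2, 3, 4, 6, 7, 11, 12, 14}) = 1
G(41) = mex({0, 1, 2, 3, 5, 6, 7, 9, 10, 11, 12}) = 4
G(42) = mex({0, 1, 2, 3, 4, 5, 6, 9, 10}) = 7
G(43) = mex({0, 1, 3, 4, 5, 7, 9, 10, 12, 15}) = 2
G(44) = mex({0, 2, 3, 4, 5, 6, 7, 9, 10, 12, 15}) = 1
G(45) = mex({0, 1, 2, 3, 4, 5, 6, 7, 9, 10, 12, 14}) = 8
G(46) = mex({0, 1, 3, 4, 5, 7, 8, 11, 12, 14}) = 2
G(47) = mex({0, 1, 2, 3, 4, 5, 6, 8, 9, 10, 11, 12}) = 7
G(48) = mex({0, 1, 2, 3, 5, 6, 7, 9, 10}) = 4
G(49) = mex({0, 2, 3, 4, 6, 7, 9, 10, 11, 12, 15}) = 1
G(50) = mex({0, 1, 4, 5, 6, 7, 9, 11, 12, 14, 15}) = 2
G(51) = mex({0, 1, 2, 3, 4, 5, 6, 7, 9, 12, 14, 15}) = 8
G(52) = mex({0, 2, 3, 4, 5, 6, 7, 8, 11, 12, 15}) = 1
G(53) = mex({0, 1, 2, 3, 5, 6, 7, 8, 9, 10, 11, 12}) = 4
G(54) = mex({0, 1, 2, 3, 4, 5, 6, 9, 10}) = 7
G(55) = mex({0, 1, 3, 4, 5, 7, 9, 10, 11, 12}) = 2
Therefore G(55) = 2.

2


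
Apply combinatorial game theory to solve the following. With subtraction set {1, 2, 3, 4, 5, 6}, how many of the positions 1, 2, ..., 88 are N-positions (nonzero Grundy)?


Subtraction set S = {1, 2, 3, 4, 5, 6}, so G(n) = n mod 7.
G(n) = 0 when n is a multiple of 7.
Multiples of 7 in [1, 88]: 12
N-positions (nonzero Grundy) = 88 - 12 = 76

76


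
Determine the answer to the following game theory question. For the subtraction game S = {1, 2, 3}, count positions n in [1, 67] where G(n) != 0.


Subtraction set S = {1, 2, 3}, so G(n) = n mod 4.
G(n) = 0 when n is a multiple of 4.
Multiples of 4 in [1, 67]: 16
N-positions (nonzero Grundy) = 67 - 16 = 51

51
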